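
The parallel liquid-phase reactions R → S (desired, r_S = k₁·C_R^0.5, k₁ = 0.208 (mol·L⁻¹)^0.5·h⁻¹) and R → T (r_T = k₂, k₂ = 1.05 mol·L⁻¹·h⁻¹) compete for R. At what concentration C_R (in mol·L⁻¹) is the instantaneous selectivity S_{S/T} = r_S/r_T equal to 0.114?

S_{S/T} = (k₁/k₂)·C_R^0.5 ⇒ C_R = (S·k₂/k₁)^(2).
= (0.114×1.05/0.208)^(2) = (0.5755)^(2) = 0.331 mol·L⁻¹.

0.331 mol·L⁻¹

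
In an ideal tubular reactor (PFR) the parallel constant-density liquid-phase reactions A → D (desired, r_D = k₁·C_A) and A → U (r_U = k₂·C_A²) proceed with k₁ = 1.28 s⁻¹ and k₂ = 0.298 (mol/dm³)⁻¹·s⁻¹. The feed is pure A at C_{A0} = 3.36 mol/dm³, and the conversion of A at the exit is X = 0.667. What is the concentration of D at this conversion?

C_A = C_{A0}(1−X) = 1.119 mol/dm³.
Along a PFR/batch, dC_D/dC_A = −r_D/(r_D+r_U) = −k₁/(k₁+k₂·C_A).
Integrating from C_{A0} to C_A: C_D = (1.28/0.298)·ln[(1.28+0.298·3.36)/(1.28+0.298·1.12)] = 4.295·ln(2.281/1.613) = 1.488 mol/dm³.

1.49 mol/dm³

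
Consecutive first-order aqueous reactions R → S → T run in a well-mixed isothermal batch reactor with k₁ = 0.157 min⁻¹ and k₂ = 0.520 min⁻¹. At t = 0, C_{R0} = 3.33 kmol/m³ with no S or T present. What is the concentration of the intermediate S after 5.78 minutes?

For first-order series with pure R initially, C_S(t) = k₁C_{R0}/(k₂−k₁)·(e^(−k₁t) − e^(−k₂t)).
e^(−k₁t) = e^(−0.157×5.78) = e^(−0.9075) = 0.4035; e^(−k₂t) = e^(−3.006) = 0.04951.
C_S = 0.157×3.33/(0.520−0.157) × (0.4035−0.04951) = 1.440×0.3540 = 0.5099 kmol/m³.

0.510 kmol/m³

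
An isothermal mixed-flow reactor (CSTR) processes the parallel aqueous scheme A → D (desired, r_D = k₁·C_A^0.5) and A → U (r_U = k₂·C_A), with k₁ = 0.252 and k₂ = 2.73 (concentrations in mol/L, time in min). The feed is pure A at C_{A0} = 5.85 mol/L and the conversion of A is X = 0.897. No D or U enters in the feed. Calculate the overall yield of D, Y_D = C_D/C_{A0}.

0.0953

Exit C_A = C_{A0}(1−X) = 5.85×0.103 = 0.6025 mol/L.
In a CSTR the entire volume is at exit conditions, so r_D = 0.252×0.6025^0.5 = 0.1956 and r_U = 2.73×0.6025 = 1.645.
Fraction of consumed A going to D: r_D/(r_D+r_U) = 0.1063.
C_D = 0.1063·C_{A0}·X = 0.1063×5.85×0.897 = 0.558 mol/L; Y_D = C_D/C_{A0} = 0.0953.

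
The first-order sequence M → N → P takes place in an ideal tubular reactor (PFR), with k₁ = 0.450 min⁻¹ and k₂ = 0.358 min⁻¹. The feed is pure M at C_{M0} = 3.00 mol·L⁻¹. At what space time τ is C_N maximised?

2.49 min

For first-order series the maximum of C_N occurs at τ_opt = ln(k₂/k₁)/(k₂−k₁).
= ln(0.358/0.450)/(0.358−0.450) = ln(0.7956)/-0.09200 = -0.2287/-0.09200 = 2.49 min.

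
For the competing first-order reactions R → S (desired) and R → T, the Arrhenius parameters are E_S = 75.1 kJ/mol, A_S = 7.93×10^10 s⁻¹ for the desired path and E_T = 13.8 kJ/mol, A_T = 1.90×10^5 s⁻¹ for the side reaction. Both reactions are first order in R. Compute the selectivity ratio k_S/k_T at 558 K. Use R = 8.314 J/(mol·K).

Since both paths have the same order in R, the concentration cancels and S_{S/T} = k_S/k_T = (A_S/A_T)·exp[(E_T−E_S)/(RT)].
(E_T−E_S)/(RT) = (13.8−75.1)×10³/(8.314×558) = -61300/4639 = -13.21.
k_S/k_T = (7.93×10^10/1.90×10^5)·exp(-13.21) = 4.174×10^5 × 1.826×10^-6 = 0.762.

0.762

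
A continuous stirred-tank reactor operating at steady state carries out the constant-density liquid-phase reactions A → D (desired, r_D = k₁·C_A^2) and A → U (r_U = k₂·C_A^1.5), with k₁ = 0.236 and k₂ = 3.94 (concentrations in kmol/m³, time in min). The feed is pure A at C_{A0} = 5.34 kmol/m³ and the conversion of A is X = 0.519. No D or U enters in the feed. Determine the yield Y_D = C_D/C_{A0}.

Exit C_A = C_{A0}(1−X) = 5.34×0.481 = 2.569 kmol/m³.
Rates in a CSTR are evaluated at the outlet concentration: r_D = 0.236×2.569^2 = 1.557, r_U = 3.94×2.569^1.5 = 16.22.
Fraction of consumed A going to D: r_D/(r_D+r_U) = 0.08759.
C_D = 0.08759·C_{A0}·X = 0.08759×5.34×0.519 = 0.243 kmol/m³; Y_D = C_D/C_{A0} = 0.0455.

0.0455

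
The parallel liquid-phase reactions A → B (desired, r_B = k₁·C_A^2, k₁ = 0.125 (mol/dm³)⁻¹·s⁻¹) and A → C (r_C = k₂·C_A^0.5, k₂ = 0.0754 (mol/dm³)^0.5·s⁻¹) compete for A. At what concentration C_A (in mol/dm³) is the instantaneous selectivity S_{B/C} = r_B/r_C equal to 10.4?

S_{B/C} = (k₁/k₂)·C_A^1.5 ⇒ C_A = (S·k₂/k₁)^(1/1.5).
= (10.4×0.0754/0.125)^(0.6667) = (6.273)^(0.6667) = 3.40 mol/dm³.

3.40 mol/dm³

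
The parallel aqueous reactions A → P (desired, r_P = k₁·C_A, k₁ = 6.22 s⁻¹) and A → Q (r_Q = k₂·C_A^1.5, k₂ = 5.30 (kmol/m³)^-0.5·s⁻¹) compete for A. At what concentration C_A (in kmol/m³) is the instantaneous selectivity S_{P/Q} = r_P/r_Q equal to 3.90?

0.0906 kmol/m³

S_{P/Q} = (k₁/k₂)·C_A^-0.5 ⇒ C_A = (S·k₂/k₁)^(-2).
= (3.90×5.30/6.22)^(-2) = (3.323)^(-2) = 0.0906 kmol/m³.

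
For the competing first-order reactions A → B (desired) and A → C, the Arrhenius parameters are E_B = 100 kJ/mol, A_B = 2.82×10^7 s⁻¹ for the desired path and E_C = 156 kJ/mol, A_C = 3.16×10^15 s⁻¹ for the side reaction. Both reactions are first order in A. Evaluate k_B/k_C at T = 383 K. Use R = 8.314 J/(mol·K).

0.388

With equal orders, S_{B/C} = k_B/k_C = (A_B/A_C)·exp[(E_C−E_B)/(RT)].
(E_C−E_B)/(RT) = (156−100)×10³/(8.314×383) = 56000/3184 = 17.59.
k_B/k_C = (2.82×10^7/3.16×10^15)·exp(17.59) = 8.924×10^-9 × 4.342×10^7 = 0.388.
Since E_B < E_C, lowering the temperature improves selectivity toward B.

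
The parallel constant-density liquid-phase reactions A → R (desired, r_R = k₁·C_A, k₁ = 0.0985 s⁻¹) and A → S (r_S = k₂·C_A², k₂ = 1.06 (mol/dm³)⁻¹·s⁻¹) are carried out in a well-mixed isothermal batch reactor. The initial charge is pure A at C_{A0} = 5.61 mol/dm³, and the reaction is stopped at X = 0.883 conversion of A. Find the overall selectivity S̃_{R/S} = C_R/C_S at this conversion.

C_A = C_{A0}(1−X) = 0.6564 mol/dm³.
Along a PFR/batch, dC_R/dC_A = −r_R/(r_R+r_S) = −k₁/(k₁+k₂·C_A).
Integrating from C_{A0} to C_A: C_R = (0.0985/1.06)·ln[(0.0985+1.06·5.61)/(0.0985+1.06·0.656)] = 0.09292·ln(6.045/0.7943) = 0.1886 mol/dm³.
C_S = (C_{A0}−C_A)−C_R = 4.765 mol/dm³; S̃_{R/S} = 0.1886/4.765 = 0.0396.

0.0396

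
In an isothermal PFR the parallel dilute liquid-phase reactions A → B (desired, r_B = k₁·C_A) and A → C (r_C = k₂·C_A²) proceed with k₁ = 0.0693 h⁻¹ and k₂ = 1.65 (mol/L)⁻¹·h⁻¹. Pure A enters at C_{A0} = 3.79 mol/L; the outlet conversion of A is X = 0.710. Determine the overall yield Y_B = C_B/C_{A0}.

C_A = C_{A0}(1−X) = 1.099 mol/L.
Along a PFR/batch, dC_B/dC_A = −r_B/(r_B+r_C) = −k₁/(k₁+k₂·C_A).
Integrating from C_{A0} to C_A: C_B = (0.0693/1.65)·ln[(0.0693+1.65·3.79)/(0.0693+1.65·1.10)] = 0.04200·ln(6.323/1.883) = 0.05088 mol/L.
Y_B = C_B/C_{A0} = 0.05088/3.79 = 0.0134.

0.0134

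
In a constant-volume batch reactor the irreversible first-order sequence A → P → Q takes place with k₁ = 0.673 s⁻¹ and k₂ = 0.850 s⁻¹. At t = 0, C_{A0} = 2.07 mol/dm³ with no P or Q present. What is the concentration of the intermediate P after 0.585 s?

0.522 mol/dm³

For first-order series with pure A initially, C_P(t) = k₁C_{A0}/(k₂−k₁)·(e^(−k₁t) − e^(−k₂t)).
e^(−k₁t) = e^(−0.673×0.585) = e^(−0.3937) = 0.6746; e^(−k₂t) = e^(−0.4972) = 0.6082.
C_P = 0.673×2.07/(0.850−0.673) × (0.6746−0.6082) = 7.871×0.06635 = 0.5222 mol/dm³.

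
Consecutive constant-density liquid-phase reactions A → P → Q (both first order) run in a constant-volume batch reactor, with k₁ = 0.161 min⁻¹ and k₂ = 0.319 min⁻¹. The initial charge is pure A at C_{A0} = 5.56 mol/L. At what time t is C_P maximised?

The intermediate peaks when r₁ = r₂, i.e. k₁e^(−k₁t) = k₂e^(−k₂t), giving t_opt = ln(k₂/k₁)/(k₂−k₁).
= ln(0.319/0.161)/(0.319−0.161) = ln(1.981)/0.1580 = 0.6838/0.1580 = 4.33 min.

4.33 min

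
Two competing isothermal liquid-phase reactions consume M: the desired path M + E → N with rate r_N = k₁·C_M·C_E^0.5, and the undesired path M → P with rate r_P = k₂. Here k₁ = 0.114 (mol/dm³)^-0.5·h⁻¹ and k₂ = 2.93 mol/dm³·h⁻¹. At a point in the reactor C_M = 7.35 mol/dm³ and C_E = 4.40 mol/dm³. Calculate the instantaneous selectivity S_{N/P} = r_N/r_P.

0.600

S_{N/P} = r_N/r_P = (k₁·C_M·C_E^0.5)/(k₂) = (k₁/k₂)·C_M·C_E^0.5.
= (0.114×7.350×4.400^0.5) / (2.93) = 1.758/2.930 = 0.600.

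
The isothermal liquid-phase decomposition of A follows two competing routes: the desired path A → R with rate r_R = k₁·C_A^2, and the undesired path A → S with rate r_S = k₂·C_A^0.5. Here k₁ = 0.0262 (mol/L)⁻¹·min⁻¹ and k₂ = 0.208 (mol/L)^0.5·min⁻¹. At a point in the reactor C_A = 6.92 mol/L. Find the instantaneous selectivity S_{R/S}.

2.29

S_{R/S} = r_R/r_S = (k₁·C_A^2)/(k₂·C_A^0.5) = (k₁/k₂)·C_A^1.5.
= (0.0262×6.920^2) / (0.208×6.920^0.5) = 1.255/0.5472 = 2.29.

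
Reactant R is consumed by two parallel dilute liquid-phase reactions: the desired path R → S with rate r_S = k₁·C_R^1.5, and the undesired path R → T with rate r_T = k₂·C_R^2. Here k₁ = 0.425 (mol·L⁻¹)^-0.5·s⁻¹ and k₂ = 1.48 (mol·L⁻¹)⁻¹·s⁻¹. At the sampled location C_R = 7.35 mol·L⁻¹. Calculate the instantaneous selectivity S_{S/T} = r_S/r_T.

0.106

S_{S/T} = r_S/r_T = (k₁·C_R^1.5)/(k₂·C_R^2) = (k₁/k₂)·C_R^-0.5.
= (0.425×7.350^1.5) / (1.48×7.350^2) = 8.469/79.95 = 0.106.
The undesired path is higher order in R, so low C_R (CSTR or dilute feed) favours S.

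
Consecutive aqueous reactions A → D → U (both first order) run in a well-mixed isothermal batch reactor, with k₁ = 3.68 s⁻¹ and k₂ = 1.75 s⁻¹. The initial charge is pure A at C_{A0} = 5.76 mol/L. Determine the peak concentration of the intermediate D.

2.94 mol/L

For a first-order series the maximum intermediate yield is C_{D,max}/C_{A0} = (k₁/k₂)^[k₂/(k₂−k₁)].
= (3.68/1.75)^(1.75/(1.75−3.68)) = (2.103)^(-0.9067) = 0.5097.
C_{D,max} = 0.5097×5.76 = 2.94 mol/L.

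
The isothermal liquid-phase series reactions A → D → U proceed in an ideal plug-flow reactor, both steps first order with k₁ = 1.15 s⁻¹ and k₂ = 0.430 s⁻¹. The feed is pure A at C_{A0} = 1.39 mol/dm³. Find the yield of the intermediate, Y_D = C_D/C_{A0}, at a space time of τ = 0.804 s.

0.497

For first-order series with pure A initially, C_D(τ) = k₁C_{A0}/(k₂−k₁)·(e^(−k₁τ) − e^(−k₂τ)).
e^(−k₁τ) = e^(−1.15×0.804) = e^(−0.9246) = 0.3967; e^(−k₂τ) = e^(−0.3457) = 0.7077.
C_D = 1.15×1.39/(0.430−1.15) × (0.3967−0.7077) = (-2.220)×(-0.3110) = 0.6905 mol/dm³.
Y_D = C_D/C_{A0} = 0.6905/1.39 = 0.497.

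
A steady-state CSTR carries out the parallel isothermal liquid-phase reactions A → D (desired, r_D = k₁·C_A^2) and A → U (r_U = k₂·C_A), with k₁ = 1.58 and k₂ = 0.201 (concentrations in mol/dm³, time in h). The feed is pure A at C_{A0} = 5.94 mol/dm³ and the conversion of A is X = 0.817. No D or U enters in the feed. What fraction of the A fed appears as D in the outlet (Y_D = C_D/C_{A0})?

0.731

Exit C_A = C_{A0}(1−X) = 5.94×0.183 = 1.087 mol/dm³.
In a CSTR the entire volume is at exit conditions, so r_D = 1.58×1.087^2 = 1.867 and r_U = 0.201×1.087 = 0.2185.
Fraction of consumed A going to D: r_D/(r_D+r_U) = 0.8952.
C_D = 0.8952·C_{A0}·X = 0.8952×5.94×0.817 = 4.34 mol/dm³; Y_D = C_D/C_{A0} = 0.731.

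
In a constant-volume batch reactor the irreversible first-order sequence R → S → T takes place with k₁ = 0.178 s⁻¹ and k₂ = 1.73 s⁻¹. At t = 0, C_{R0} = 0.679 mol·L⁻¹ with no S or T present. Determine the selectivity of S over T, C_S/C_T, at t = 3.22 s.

For first-order series with pure R initially, C_S(t) = k₁C_{R0}/(k₂−k₁)·(e^(−k₁t) − e^(−k₂t)).
e^(−k₁t) = e^(−0.178×3.22) = e^(−0.5732) = 0.5637; e^(−k₂t) = e^(−5.571) = 0.003808.
C_S = 0.178×0.679/(1.73−0.178) × (0.5637−0.003808) = 0.07787×0.5599 = 0.04360 mol·L⁻¹.
C_R = C_{R0}e^(−k₁t) = 0.3828 mol·L⁻¹, so C_T = C_{R0}−C_R−C_S = 0.2526 mol·L⁻¹; C_S/C_T = 0.173.

0.173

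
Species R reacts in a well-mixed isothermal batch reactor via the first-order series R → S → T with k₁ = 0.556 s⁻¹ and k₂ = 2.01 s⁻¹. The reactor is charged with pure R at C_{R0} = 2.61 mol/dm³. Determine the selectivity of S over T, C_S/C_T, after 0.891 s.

The intermediate concentration in a first-order A→B→C sequence is C_S = k₁C_{R0}(e^(−k₁t) − e^(−k₂t))/(k₂−k₁).
e^(−k₁t) = e^(−0.556×0.891) = e^(−0.4954) = 0.6093; e^(−k₂t) = e^(−1.791) = 0.1668.
C_S = 0.556×2.61/(2.01−0.556) × (0.6093−0.1668) = 0.9980×0.4425 = 0.4417 mol/dm³.
C_R = C_{R0}e^(−k₁t) = 1.590 mol/dm³, so C_T = C_{R0}−C_R−C_S = 0.5780 mol/dm³; C_S/C_T = 0.764.

0.764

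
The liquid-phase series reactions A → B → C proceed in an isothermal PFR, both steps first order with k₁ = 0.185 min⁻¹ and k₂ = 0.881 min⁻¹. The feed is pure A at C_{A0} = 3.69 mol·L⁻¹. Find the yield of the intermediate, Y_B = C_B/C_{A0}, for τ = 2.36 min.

The intermediate concentration in a first-order A→B→C sequence is C_B = k₁C_{A0}(e^(−k₁τ) − e^(−k₂τ))/(k₂−k₁).
e^(−k₁τ) = e^(−0.185×2.36) = e^(−0.4366) = 0.6462; e^(−k₂τ) = e^(−2.079) = 0.1250.
C_B = 0.185×3.69/(0.881−0.185) × (0.6462−0.1250) = 0.9808×0.5212 = 0.5112 mol·L⁻¹.
Y_B = C_B/C_{A0} = 0.5112/3.69 = 0.139.

0.139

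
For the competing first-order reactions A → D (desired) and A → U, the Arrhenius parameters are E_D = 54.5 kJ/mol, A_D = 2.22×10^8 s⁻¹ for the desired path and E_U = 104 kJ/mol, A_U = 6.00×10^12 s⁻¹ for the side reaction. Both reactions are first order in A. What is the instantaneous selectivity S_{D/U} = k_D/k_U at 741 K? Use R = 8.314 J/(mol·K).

0.114

With equal orders, S_{D/U} = k_D/k_U = (A_D/A_U)·exp[(E_U−E_D)/(RT)].
(E_U−E_D)/(RT) = (104−54.5)×10³/(8.314×741) = 49500/6161 = 8.035.
k_D/k_U = (2.22×10^8/6.00×10^12)·exp(8.035) = 3.700×10^-5 × 3087 = 0.114.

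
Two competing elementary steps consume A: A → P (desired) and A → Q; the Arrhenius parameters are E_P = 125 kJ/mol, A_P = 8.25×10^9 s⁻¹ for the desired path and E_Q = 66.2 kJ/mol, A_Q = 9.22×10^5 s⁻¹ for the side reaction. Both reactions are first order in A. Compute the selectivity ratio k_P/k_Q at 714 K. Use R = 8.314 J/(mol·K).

With equal orders, S_{P/Q} = k_P/k_Q = (A_P/A_Q)·exp[(E_Q−E_P)/(RT)].
(E_Q−E_P)/(RT) = (66.2−125)×10³/(8.314×714) = -58800/5936 = -9.905.
k_P/k_Q = (8.25×10^9/9.22×10^5)·exp(-9.905) = 8948 × 4.991×10^-5 = 0.447.
Since E_P > E_Q, raising the temperature improves selectivity toward P.

0.447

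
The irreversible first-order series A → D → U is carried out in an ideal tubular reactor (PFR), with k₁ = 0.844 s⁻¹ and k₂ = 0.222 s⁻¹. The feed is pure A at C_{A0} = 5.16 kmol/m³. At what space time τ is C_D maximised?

For first-order series the maximum of C_D occurs at τ_opt = ln(k₂/k₁)/(k₂−k₁).
= ln(0.222/0.844)/(0.222−0.844) = ln(0.2630)/-0.6220 = -1.335/-0.6220 = 2.15 s.

2.15 s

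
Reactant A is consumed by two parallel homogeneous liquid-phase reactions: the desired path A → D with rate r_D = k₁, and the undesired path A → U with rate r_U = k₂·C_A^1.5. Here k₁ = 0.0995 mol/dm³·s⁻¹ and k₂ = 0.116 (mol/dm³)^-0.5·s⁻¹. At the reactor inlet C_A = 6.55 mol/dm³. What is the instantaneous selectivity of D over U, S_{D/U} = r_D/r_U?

0.0512

S_{D/U} = r_D/r_U = (k₁)/(k₂·C_A^1.5) = (k₁/k₂)·C_A^-1.5.
= (0.0995) / (0.116×6.550^1.5) = 0.09950/1.945 = 0.0512.
The undesired path is higher order in A, so low C_A (CSTR or dilute feed) favours D.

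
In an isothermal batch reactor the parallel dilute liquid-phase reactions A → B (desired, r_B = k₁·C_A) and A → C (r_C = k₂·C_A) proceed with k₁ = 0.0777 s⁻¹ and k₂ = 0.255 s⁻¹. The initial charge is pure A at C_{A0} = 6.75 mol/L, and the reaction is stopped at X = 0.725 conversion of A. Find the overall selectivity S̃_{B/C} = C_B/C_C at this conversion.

0.305

C_A = C_{A0}(1−X) = 1.856 mol/L.
Both paths are first order in A, so the instantaneous fraction to B is constant: dC_B/d(−C_A) = k₁/(k₁+k₂) = 0.2335.
C_B = 0.2335·(C_{A0}−C_A) = 0.2335×4.894 = 1.14 mol/L.
C_C = (C_{A0}−C_A)−C_B = 3.751 mol/L; S̃_{B/C} = 1.143/3.751 = 0.305.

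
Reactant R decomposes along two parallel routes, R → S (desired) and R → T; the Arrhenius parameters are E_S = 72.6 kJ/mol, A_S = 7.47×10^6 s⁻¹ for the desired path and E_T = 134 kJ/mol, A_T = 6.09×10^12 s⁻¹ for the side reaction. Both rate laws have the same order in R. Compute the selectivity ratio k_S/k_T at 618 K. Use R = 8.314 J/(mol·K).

0.190

With equal orders, S_{S/T} = k_S/k_T = (A_S/A_T)·exp[(E_T−E_S)/(RT)].
(E_T−E_S)/(RT) = (134−72.6)×10³/(8.314×618) = 61400/5138 = 11.95.
k_S/k_T = (7.47×10^6/6.09×10^12)·exp(11.95) = 1.227×10^-6 × 1.548×10^5 = 0.190.
Since E_S < E_T, lowering the temperature improves selectivity toward S.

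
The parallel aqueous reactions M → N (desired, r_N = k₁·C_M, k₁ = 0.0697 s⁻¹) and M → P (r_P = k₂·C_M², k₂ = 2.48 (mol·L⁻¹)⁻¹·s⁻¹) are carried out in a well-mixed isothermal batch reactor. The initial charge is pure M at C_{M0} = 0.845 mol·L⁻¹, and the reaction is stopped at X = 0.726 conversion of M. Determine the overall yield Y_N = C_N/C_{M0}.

0.0403

C_M = C_{M0}(1−X) = 0.2315 mol·L⁻¹.
Along a PFR/batch, dC_N/dC_M = −r_N/(r_N+r_P) = −k₁/(k₁+k₂·C_M).
Integrating from C_{M0} to C_M: C_N = (0.0697/2.48)·ln[(0.0697+2.48·0.845)/(0.0697+2.48·0.232)] = 0.02810·ln(2.165/0.6439) = 0.03408 mol·L⁻¹.
Y_N = C_N/C_{M0} = 0.03408/0.845 = 0.0403.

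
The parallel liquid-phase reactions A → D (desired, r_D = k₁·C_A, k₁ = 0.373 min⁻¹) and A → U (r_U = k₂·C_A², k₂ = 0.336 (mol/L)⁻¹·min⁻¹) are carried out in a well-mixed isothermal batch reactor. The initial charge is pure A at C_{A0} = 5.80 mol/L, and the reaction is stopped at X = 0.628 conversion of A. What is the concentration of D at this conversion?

0.831 mol/L

C_A = C_{A0}(1−X) = 2.158 mol/L.
Along a PFR/batch, dC_D/dC_A = −r_D/(r_D+r_U) = −k₁/(k₁+k₂·C_A).
Integrating from C_{A0} to C_A: C_D = (0.373/0.336)·ln[(0.373+0.336·5.80)/(0.373+0.336·2.16)] = 1.110·ln(2.322/1.098) = 0.8314 mol/L.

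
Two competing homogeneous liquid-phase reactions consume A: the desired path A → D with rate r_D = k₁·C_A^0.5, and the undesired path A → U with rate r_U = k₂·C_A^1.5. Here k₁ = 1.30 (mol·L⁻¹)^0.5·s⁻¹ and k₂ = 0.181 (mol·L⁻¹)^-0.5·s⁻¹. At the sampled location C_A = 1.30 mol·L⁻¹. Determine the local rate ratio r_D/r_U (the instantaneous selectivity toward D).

5.52

S_{D/U} = r_D/r_U = (k₁·C_A^0.5)/(k₂·C_A^1.5) = (k₁/k₂)·C_A⁻¹.
= (1.30×1.300^0.5) / (0.181×1.300^1.5) = 1.482/0.2683 = 5.52.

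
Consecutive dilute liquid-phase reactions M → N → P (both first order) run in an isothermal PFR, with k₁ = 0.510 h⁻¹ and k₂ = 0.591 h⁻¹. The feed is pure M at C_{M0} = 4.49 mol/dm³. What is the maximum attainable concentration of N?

1.53 mol/dm³

Evaluating C_N at τ_opt = ln(k₂/k₁)/(k₂−k₁) gives C_{N,max}/C_{M0} = (k₁/k₂)^[k₂/(k₂−k₁)].
= (0.510/0.591)^(0.591/(0.591−0.510)) = (0.8629)^(7.296) = 0.3411.
C_{N,max} = 0.3411×4.49 = 1.53 mol/dm³.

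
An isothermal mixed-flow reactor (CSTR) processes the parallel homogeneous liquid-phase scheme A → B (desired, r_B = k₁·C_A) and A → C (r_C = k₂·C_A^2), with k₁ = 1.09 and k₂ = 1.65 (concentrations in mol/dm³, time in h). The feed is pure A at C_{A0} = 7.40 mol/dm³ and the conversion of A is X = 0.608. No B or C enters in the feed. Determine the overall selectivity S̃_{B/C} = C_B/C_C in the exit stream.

0.228

Exit C_A = C_{A0}(1−X) = 7.40×0.392 = 2.901 mol/dm³.
In a CSTR the entire volume is at exit conditions, so r_B = 1.09×2.901 = 3.162 and r_C = 1.65×2.901^2 = 13.88.
Overall selectivity = C_B/C_C = r_Bτ/(r_Cτ) = r_B/r_C = 0.228.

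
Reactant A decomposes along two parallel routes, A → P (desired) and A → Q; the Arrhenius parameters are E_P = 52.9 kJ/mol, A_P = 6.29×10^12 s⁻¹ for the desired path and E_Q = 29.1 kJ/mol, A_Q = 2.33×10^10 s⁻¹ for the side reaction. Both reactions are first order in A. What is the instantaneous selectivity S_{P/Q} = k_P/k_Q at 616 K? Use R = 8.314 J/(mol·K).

With equal orders, S_{P/Q} = k_P/k_Q = (A_P/A_Q)·exp[(E_Q−E_P)/(RT)].
(E_Q−E_P)/(RT) = (29.1−52.9)×10³/(8.314×616) = -23800/5121 = -4.647.
k_P/k_Q = (6.29×10^12/2.33×10^10)·exp(-4.647) = 270.0 × 0.009589 = 2.59.
Since E_P > E_Q, raising the temperature improves selectivity toward P.

2.59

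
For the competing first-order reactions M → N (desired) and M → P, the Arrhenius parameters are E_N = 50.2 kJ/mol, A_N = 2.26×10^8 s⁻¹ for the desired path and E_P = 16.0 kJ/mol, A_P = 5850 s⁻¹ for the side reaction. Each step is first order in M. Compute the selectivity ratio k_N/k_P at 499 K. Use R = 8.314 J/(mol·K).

Since both paths have the same order in M, the concentration cancels and S_{N/P} = k_N/k_P = (A_N/A_P)·exp[(E_P−E_N)/(RT)].
(E_P−E_N)/(RT) = (16.0−50.2)×10³/(8.314×499) = -34200/4149 = -8.244.
k_N/k_P = (2.26×10^8/5850)·exp(-8.244) = 38632 × 2.629×10^-4 = 10.2.
Since E_N > E_P, raising the temperature improves selectivity toward N.

10.2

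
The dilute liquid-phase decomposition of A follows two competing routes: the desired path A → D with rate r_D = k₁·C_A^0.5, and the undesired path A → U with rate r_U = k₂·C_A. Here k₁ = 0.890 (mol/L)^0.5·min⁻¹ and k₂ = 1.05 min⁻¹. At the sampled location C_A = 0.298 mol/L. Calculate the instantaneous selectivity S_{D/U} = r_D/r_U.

1.55

S_{D/U} = r_D/r_U = (k₁·C_A^0.5)/(k₂·C_A) = (k₁/k₂)·C_A^-0.5.
= (0.890×0.2980^0.5) / (1.05×0.2980) = 0.4858/0.3129 = 1.55.
The undesired path is higher order in A, so low C_A (CSTR or dilute feed) favours D.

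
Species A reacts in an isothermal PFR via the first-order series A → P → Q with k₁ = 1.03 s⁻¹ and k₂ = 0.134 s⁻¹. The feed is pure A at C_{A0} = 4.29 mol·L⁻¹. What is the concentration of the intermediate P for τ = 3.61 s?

2.92 mol·L⁻¹

For first-order series with pure A initially, C_P(τ) = k₁C_{A0}/(k₂−k₁)·(e^(−k₁τ) − e^(−k₂τ)).
e^(−k₁τ) = e^(−1.03×3.61) = e^(−3.718) = 0.02428; e^(−k₂τ) = e^(−0.4837) = 0.6165.
C_P = 1.03×4.29/(0.134−1.03) × (0.02428−0.6165) = (-4.932)×(-0.5922) = 2.920 mol·L⁻¹.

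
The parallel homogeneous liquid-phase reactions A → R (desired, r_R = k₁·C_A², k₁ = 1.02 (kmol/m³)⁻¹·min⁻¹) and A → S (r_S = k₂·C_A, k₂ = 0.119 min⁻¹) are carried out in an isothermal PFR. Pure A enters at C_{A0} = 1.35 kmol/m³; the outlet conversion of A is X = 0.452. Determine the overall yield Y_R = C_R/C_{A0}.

0.406

C_A = C_{A0}(1−X) = 0.7398 kmol/m³.
Along a PFR/batch, dC_S/dC_A = −r_S/(r_R+r_S) = −k₂/(k₂+k₁·C_A).
Integrating from C_{A0} to C_A: C_S = (0.119/1.02)·ln[(0.119+1.02·1.35)/(0.119+1.02·0.740)] = 0.1167·ln(1.496/0.8736) = 0.06276 kmol/m³.
Then C_R = (C_{A0}−C_A) − C_S = 0.6102 − 0.06276 = 0.5474 kmol/m³.
Y_R = C_R/C_{A0} = 0.5474/1.35 = 0.406.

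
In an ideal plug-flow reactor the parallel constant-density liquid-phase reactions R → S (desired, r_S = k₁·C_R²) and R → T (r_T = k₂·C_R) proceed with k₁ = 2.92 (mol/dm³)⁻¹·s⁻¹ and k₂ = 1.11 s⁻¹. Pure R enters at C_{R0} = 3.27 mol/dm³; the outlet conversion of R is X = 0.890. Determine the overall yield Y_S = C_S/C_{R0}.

0.704

C_R = C_{R0}(1−X) = 0.3597 mol/dm³.
Along a PFR/batch, dC_T/dC_R = −r_T/(r_S+r_T) = −k₂/(k₂+k₁·C_R).
Integrating from C_{R0} to C_R: C_T = (1.11/2.92)·ln[(1.11+2.92·3.27)/(1.11+2.92·0.360)] = 0.3801·ln(10.66/2.160) = 0.6067 mol/dm³.
Then C_S = (C_{R0}−C_R) − C_T = 2.910 − 0.6067 = 2.304 mol/dm³.
Y_S = C_S/C_{R0} = 2.304/3.27 = 0.704.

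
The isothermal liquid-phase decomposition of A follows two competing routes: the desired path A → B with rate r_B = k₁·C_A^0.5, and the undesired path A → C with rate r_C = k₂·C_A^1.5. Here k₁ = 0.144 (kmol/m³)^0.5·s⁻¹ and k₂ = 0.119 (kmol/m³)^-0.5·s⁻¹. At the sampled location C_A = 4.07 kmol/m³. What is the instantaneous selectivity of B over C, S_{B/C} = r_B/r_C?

0.297

S_{B/C} = r_B/r_C = (k₁·C_A^0.5)/(k₂·C_A^1.5) = (k₁/k₂)·C_A⁻¹.
= (0.144×4.070^0.5) / (0.119×4.070^1.5) = 0.2905/0.9771 = 0.297.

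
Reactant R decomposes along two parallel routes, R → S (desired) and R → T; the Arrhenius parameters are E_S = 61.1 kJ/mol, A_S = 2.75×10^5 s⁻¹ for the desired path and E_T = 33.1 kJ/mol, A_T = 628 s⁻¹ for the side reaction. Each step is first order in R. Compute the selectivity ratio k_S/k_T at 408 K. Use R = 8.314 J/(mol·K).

0.114

k_S/k_T = (A_S/A_T)·exp[−(E_S−E_T)/(RT)] = (A_S/A_T)·exp[(E_T−E_S)/(RT)].
(E_T−E_S)/(RT) = (33.1−61.1)×10³/(8.314×408) = -28000/3392 = -8.254.
k_S/k_T = (2.75×10^5/628)·exp(-8.254) = 437.9 × 2.601×10^-4 = 0.114.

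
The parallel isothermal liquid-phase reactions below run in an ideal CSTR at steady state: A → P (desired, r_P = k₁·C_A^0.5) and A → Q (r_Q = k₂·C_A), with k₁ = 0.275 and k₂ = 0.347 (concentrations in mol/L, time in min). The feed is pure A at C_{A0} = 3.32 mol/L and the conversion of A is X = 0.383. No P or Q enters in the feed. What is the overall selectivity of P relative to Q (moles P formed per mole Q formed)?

Exit C_A = C_{A0}(1−X) = 3.32×0.617 = 2.048 mol/L.
In a CSTR the entire volume is at exit conditions, so r_P = 0.275×2.048^0.5 = 0.3936 and r_Q = 0.347×2.048 = 0.7108.
Overall selectivity = C_P/C_Q = r_Pτ/(r_Qτ) = r_P/r_Q = 0.554.

0.554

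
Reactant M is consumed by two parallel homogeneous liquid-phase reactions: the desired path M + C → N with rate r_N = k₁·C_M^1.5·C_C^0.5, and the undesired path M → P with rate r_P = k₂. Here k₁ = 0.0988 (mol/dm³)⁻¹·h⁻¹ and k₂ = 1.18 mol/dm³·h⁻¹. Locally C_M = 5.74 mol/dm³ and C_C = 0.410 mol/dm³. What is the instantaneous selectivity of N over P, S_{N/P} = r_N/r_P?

0.737

S_{N/P} = r_N/r_P = (k₁·C_M^1.5·C_C^0.5)/(k₂) = (k₁/k₂)·C_M^1.5·C_C^0.5.
= (0.0988×5.740^1.5×0.4100^0.5) / (1.18) = 0.8700/1.180 = 0.737.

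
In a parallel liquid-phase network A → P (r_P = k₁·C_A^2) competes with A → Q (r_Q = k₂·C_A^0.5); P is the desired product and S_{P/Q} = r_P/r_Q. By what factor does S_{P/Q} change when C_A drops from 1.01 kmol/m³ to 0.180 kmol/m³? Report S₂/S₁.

S_{P/Q} = (k₁/k₂)·C_A^1.5, so S₂/S₁ = (C_{A,2}/C_{A,1})^1.5.
= (0.180/1.01)^1.5 = (0.1782)^1.5 = 0.0752.

0.0752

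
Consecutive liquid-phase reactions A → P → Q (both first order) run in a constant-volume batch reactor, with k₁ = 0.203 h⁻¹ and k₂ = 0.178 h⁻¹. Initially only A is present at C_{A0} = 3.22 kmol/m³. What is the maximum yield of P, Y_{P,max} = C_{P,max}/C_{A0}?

0.392

At the optimum, C_{P,max}/C_{A0} = (k₁/k₂)^[k₂/(k₂−k₁)].
= (0.203/0.178)^(0.178/(0.178−0.203)) = (1.140)^(-7.120) = 0.3923.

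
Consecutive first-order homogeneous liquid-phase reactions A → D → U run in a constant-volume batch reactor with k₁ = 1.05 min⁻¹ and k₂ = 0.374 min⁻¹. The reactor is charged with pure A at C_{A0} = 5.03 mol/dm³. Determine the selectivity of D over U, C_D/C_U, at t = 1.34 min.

2.88

Solving the coupled first-order balances gives C_D(t) = [k₁/(k₂−k₁)]·C_{A0}·(e^(−k₁t) − e^(−k₂t)).
e^(−k₁t) = e^(−1.05×1.34) = e^(−1.407) = 0.2449; e^(−k₂t) = e^(−0.5012) = 0.6058.
C_D = 1.05×5.03/(0.374−1.05) × (0.2449−0.6058) = (-7.813)×(-0.3610) = 2.820 mol/dm³.
C_A = C_{A0}e^(−k₁t) = 1.232 mol/dm³, so C_U = C_{A0}−C_A−C_D = 0.9782 mol/dm³; C_D/C_U = 2.88.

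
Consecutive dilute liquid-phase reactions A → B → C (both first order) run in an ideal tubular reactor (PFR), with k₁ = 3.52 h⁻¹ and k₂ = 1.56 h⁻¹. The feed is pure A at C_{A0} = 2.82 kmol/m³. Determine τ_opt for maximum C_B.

0.415 h

The intermediate peaks when r₁ = r₂, i.e. k₁e^(−k₁τ) = k₂e^(−k₂τ), giving τ_opt = ln(k₂/k₁)/(k₂−k₁).
= ln(1.56/3.52)/(1.56−3.52) = ln(0.4432)/-1.960 = -0.8138/-1.960 = 0.415 h.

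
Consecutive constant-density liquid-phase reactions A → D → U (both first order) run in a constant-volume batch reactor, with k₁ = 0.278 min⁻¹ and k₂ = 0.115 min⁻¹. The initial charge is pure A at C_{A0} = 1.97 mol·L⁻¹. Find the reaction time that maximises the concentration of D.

5.42 min

The intermediate peaks when r₁ = r₂, i.e. k₁e^(−k₁t) = k₂e^(−k₂t), giving t_opt = ln(k₂/k₁)/(k₂−k₁).
= ln(0.115/0.278)/(0.115−0.278) = ln(0.4137)/-0.1630 = -0.8827/-0.1630 = 5.42 min.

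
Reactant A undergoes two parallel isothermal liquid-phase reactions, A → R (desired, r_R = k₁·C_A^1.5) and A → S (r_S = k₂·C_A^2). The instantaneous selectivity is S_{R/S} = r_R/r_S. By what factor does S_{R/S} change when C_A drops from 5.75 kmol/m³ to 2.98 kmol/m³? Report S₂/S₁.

1.39

S_{R/S} = (k₁/k₂)·C_A^-0.5, so S₂/S₁ = (C_{A,2}/C_{A,1})^-0.5.
= (2.98/5.75)^(-0.5) = (0.5183)^(-0.5) = 1.39.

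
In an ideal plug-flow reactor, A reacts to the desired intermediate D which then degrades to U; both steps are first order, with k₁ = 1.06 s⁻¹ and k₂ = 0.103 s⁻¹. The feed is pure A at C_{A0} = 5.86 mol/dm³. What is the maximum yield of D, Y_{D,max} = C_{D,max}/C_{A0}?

0.778

Evaluating C_D at τ_opt = ln(k₂/k₁)/(k₂−k₁) gives C_{D,max}/C_{A0} = (k₁/k₂)^[k₂/(k₂−k₁)].
= (1.06/0.103)^(0.103/(0.103−1.06)) = (10.29)^(-0.1076) = 0.7781.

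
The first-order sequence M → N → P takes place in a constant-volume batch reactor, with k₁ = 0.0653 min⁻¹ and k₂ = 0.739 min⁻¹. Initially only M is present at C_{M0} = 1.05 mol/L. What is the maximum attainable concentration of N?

Evaluating C_N at t_opt = ln(k₂/k₁)/(k₂−k₁) gives C_{N,max}/C_{M0} = (k₁/k₂)^[k₂/(k₂−k₁)].
= (0.0653/0.739)^(0.739/(0.739−0.0653)) = (0.08836)^(1.097) = 0.06984.
C_{N,max} = 0.06984×1.05 = 0.0733 mol/L.

0.0733 mol/L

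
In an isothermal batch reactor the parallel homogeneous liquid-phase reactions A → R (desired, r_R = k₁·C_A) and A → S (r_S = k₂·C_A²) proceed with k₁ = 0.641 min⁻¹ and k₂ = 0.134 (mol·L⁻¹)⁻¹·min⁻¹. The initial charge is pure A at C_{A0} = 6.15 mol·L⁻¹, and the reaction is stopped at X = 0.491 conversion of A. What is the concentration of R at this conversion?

C_A = C_{A0}(1−X) = 3.130 mol·L⁻¹.
Along a PFR/batch, dC_R/dC_A = −r_R/(r_R+r_S) = −k₁/(k₁+k₂·C_A).
Integrating from C_{A0} to C_A: C_R = (0.641/0.134)·ln[(0.641+0.134·6.15)/(0.641+0.134·3.13)] = 4.784·ln(1.465/1.060) = 1.546 mol·L⁻¹.

1.55 mol·L⁻¹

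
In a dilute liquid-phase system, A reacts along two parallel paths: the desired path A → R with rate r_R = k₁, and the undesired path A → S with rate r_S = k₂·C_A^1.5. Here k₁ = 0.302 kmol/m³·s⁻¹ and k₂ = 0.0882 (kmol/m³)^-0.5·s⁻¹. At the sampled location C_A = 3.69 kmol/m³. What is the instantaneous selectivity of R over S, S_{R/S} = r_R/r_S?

S_{R/S} = r_R/r_S = (k₁)/(k₂·C_A^1.5) = (k₁/k₂)·C_A^-1.5.
= (0.302) / (0.0882×3.690^1.5) = 0.3020/0.6252 = 0.483.
The undesired path is higher order in A, so low C_A (CSTR or dilute feed) favours R.

0.483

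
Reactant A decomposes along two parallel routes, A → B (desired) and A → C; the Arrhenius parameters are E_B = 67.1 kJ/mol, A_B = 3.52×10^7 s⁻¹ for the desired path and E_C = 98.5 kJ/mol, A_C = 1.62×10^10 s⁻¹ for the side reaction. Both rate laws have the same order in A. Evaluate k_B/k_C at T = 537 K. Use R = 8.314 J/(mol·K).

2.46

Since both paths have the same order in A, the concentration cancels and S_{B/C} = k_B/k_C = (A_B/A_C)·exp[(E_C−E_B)/(RT)].
(E_C−E_B)/(RT) = (98.5−67.1)×10³/(8.314×537) = 31400/4465 = 7.033.
k_B/k_C = (3.52×10^7/1.62×10^10)·exp(7.033) = 0.002173 × 1134 = 2.46.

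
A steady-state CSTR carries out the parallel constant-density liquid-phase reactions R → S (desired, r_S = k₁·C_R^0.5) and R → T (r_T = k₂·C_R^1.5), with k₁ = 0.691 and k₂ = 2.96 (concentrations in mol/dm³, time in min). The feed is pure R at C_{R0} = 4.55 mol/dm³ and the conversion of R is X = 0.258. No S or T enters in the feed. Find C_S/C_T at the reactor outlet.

Exit C_R = C_{R0}(1−X) = 4.55×0.742 = 3.376 mol/dm³.
In a CSTR the entire volume is at exit conditions, so r_S = 0.691×3.376^0.5 = 1.270 and r_T = 2.96×3.376^1.5 = 18.36.
Overall selectivity = C_S/C_T = r_Sτ/(r_Tτ) = r_S/r_T = 0.0691.

0.0691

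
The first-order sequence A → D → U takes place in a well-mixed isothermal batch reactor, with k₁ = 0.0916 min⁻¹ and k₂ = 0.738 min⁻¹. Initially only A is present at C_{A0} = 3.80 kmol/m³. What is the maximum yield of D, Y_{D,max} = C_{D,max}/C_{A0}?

For a first-order series the maximum intermediate yield is C_{D,max}/C_{A0} = (k₁/k₂)^[k₂/(k₂−k₁)].
= (0.0916/0.738)^(0.738/(0.738−0.0916)) = (0.1241)^(1.142) = 0.09235.

0.0923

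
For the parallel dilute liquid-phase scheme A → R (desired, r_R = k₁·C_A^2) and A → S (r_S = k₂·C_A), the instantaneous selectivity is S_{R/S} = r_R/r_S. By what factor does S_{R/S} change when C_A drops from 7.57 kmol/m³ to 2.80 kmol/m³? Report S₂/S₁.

0.370

S_{R/S} = (k₁/k₂)·C_A, so S₂/S₁ = (C_{A,2}/C_{A,1}).
= 2.80/7.57 = 0.370.
Selectivity toward R falls as C_A falls — high-concentration operation is favoured.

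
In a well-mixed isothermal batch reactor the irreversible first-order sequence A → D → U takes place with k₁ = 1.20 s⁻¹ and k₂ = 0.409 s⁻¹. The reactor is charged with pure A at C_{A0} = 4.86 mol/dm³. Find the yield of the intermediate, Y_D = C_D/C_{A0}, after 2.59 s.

For first-order series with pure A initially, C_D(t) = k₁C_{A0}/(k₂−k₁)·(e^(−k₁t) − e^(−k₂t)).
e^(−k₁t) = e^(−1.20×2.59) = e^(−3.108) = 0.04469; e^(−k₂t) = e^(−1.059) = 0.3467.
C_D = 1.20×4.86/(0.409−1.20) × (0.04469−0.3467) = (-7.373)×(-0.3020) = 2.227 mol/dm³.
Y_D = C_D/C_{A0} = 2.227/4.86 = 0.458.

0.458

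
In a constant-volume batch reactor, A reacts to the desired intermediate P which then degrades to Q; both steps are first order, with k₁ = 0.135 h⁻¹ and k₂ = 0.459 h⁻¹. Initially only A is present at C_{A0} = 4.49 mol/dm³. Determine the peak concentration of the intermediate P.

0.793 mol/dm³

At the optimum, C_{P,max}/C_{A0} = (k₁/k₂)^[k₂/(k₂−k₁)].
= (0.135/0.459)^(0.459/(0.459−0.135)) = (0.2941)^(1.417) = 0.1766.
C_{P,max} = 0.1766×4.49 = 0.793 mol/dm³.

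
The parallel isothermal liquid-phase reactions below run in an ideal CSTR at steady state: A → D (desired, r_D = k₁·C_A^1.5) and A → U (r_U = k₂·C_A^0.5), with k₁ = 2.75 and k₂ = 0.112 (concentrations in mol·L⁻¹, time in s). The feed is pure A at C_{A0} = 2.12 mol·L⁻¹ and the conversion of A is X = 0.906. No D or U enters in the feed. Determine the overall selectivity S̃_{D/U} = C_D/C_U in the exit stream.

4.89

Exit C_A = C_{A0}(1−X) = 2.12×0.0940 = 0.1993 mol·L⁻¹.
In a CSTR the entire volume is at exit conditions, so r_D = 2.75×0.1993^1.5 = 0.2446 and r_U = 0.112×0.1993^0.5 = 0.05000.
Overall selectivity = C_D/C_U = r_Dτ/(r_Uτ) = r_D/r_U = 4.89.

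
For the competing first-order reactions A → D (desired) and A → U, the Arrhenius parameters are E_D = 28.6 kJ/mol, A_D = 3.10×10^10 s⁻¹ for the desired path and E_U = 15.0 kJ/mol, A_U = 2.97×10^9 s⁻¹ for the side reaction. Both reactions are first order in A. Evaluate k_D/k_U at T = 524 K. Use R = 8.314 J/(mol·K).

0.460

k_D/k_U = (A_D/A_U)·exp[−(E_D−E_U)/(RT)] = (A_D/A_U)·exp[(E_U−E_D)/(RT)].
(E_U−E_D)/(RT) = (15.0−28.6)×10³/(8.314×524) = -13600/4357 = -3.122.
k_D/k_U = (3.10×10^10/2.97×10^9)·exp(-3.122) = 10.44 × 0.04408 = 0.460.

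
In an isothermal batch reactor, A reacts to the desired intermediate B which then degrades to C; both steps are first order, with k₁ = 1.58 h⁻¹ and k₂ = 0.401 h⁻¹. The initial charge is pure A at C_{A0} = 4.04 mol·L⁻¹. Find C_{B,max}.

2.53 mol·L⁻¹

For a first-order series the maximum intermediate yield is C_{B,max}/C_{A0} = (k₁/k₂)^[k₂/(k₂−k₁)].
= (1.58/0.401)^(0.401/(0.401−1.58)) = (3.940)^(-0.3401) = 0.6273.
C_{B,max} = 0.6273×4.04 = 2.53 mol·L⁻¹.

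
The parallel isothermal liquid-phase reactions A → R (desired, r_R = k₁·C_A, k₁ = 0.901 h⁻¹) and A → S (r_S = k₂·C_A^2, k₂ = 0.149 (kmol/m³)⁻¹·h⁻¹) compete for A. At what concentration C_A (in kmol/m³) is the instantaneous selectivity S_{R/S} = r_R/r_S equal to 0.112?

S_{R/S} = (k₁/k₂)·C_A⁻¹ ⇒ C_A = (S·k₂/k₁)^(-1).
= (0.112×0.149/0.901)^(-1) = (0.01852)^(-1) = 54.0 kmol/m³.

54.0 kmol/m³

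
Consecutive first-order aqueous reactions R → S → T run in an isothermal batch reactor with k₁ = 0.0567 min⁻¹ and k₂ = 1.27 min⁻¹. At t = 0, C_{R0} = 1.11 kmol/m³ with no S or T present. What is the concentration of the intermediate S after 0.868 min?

Solving the coupled first-order balances gives C_S(t) = [k₁/(k₂−k₁)]·C_{R0}·(e^(−k₁t) − e^(−k₂t)).
e^(−k₁t) = e^(−0.0567×0.868) = e^(−0.04922) = 0.9520; e^(−k₂t) = e^(−1.102) = 0.3321.
C_S = 0.0567×1.11/(1.27−0.0567) × (0.9520−0.3321) = 0.05187×0.6199 = 0.03216 kmol/m³.

0.0322 kmol/m³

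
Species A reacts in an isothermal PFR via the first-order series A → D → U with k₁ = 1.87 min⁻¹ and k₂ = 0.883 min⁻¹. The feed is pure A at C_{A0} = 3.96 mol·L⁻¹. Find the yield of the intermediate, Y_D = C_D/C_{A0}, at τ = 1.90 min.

For first-order series with pure A initially, C_D(τ) = k₁C_{A0}/(k₂−k₁)·(e^(−k₁τ) − e^(−k₂τ)).
e^(−k₁τ) = e^(−1.87×1.90) = e^(−3.553) = 0.02864; e^(−k₂τ) = e^(−1.678) = 0.1868.
C_D = 1.87×3.96/(0.883−1.87) × (0.02864−0.1868) = (-7.503)×(-0.1582) = 1.187 mol·L⁻¹.
Y_D = C_D/C_{A0} = 1.187/3.96 = 0.300.

0.300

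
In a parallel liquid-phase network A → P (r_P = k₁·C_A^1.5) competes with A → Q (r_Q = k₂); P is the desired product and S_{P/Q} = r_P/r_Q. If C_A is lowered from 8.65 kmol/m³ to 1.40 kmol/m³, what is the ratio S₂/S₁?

0.0651

S_{P/Q} = (k₁/k₂)·C_A^1.5, so S₂/S₁ = (C_{A,2}/C_{A,1})^1.5.
= (1.40/8.65)^1.5 = (0.1618)^1.5 = 0.0651.
Selectivity toward P falls as C_A falls — high-concentration operation is favoured.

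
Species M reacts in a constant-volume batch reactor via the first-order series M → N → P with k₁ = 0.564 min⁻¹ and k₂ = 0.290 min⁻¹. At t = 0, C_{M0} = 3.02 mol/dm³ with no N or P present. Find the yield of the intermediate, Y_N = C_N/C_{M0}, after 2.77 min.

For first-order series with pure M initially, C_N(t) = k₁C_{M0}/(k₂−k₁)·(e^(−k₁t) − e^(−k₂t)).
e^(−k₁t) = e^(−0.564×2.77) = e^(−1.562) = 0.2097; e^(−k₂t) = e^(−0.8033) = 0.4478.
C_N = 0.564×3.02/(0.290−0.564) × (0.2097−0.4478) = (-6.216)×(-0.2382) = 1.481 mol/dm³.
Y_N = C_N/C_{M0} = 1.481/3.02 = 0.490.

0.490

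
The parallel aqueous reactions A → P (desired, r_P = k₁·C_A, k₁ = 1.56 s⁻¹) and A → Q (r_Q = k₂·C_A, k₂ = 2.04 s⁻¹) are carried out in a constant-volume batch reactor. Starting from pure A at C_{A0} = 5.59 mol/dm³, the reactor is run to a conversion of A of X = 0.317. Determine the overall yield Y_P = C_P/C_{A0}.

0.137

C_A = C_{A0}(1−X) = 3.818 mol/dm³.
Both paths are first order in A, so the instantaneous fraction to P is constant: dC_P/d(−C_A) = k₁/(k₁+k₂) = 0.4333.
C_P = 0.4333·(C_{A0}−C_A) = 0.4333×1.772 = 0.768 mol/dm³.
Y_P = C_P/C_{A0} = 0.7679/5.59 = 0.137.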